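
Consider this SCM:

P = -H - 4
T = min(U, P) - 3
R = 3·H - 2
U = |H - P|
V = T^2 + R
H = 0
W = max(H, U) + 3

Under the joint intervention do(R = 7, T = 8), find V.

71

Under do(R = 7, T = 8), each intervened variable's structural equation is replaced by its fixed value.
V = T^2 + R  [with T=8, R=7]  = 71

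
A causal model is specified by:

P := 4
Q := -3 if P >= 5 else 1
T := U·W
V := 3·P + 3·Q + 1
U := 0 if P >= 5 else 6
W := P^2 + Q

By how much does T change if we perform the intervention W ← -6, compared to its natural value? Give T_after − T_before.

-138

Under do(W=-6), the mechanism W := P^2 + Q is discarded; W is fixed at -6.
U = 0 if P >= 5 else 6  [with P=4]  = 6
T = U·W  [with U=6, W=-6]  = -36
Without intervention: Q = -3 if P >= 5 else 1  [with P=4]  = 1; W = P^2 + Q  [with P=4, Q=1]  = 17; U = 0 if P >= 5 else 6  [with P=4]  = 6; T = U·W  [with U=6, W=17]  = 102.
Change = -36 − 102 = -138.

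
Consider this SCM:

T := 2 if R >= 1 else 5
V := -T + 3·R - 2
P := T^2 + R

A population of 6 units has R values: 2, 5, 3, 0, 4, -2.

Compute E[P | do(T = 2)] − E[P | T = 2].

do(T=2) breaks T's dependence on R. With T=2 fixed, P across the units is 6, 9, 7, 4, 8, 2, mean 6.
Observing T=2 restricts to units where T's equation naturally yields 2: R ∈ {2, 5, 3, 4}. In that subpopulation P = 6, 9, 7, 8, mean 7.5.
Difference = 6 − 7.5 = -1.5.

-1.5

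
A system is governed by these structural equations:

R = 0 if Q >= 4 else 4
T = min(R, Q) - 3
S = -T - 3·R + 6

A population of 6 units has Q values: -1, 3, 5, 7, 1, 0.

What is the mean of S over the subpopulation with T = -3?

5

Conditioning on T=-3 selects the 3 unit(s) with Q ∈ {5, 7, 0}. Their S values: 9, 9, -3. Mean = 5.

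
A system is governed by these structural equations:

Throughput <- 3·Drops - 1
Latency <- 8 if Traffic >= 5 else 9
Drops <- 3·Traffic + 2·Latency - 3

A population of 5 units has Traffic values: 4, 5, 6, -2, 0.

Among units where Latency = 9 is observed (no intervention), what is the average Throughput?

50

Conditioning on Latency=9 selects the 3 unit(s) with Traffic ∈ {4, -2, 0}. Their Throughput values: 80, 26, 44. Mean = 50.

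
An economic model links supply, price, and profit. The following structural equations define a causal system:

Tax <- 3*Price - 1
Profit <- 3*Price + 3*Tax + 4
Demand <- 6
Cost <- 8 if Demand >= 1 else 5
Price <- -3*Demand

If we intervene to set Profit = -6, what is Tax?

The intervention breaks the incoming arrows to Profit: Profit <- 3*Price + 3*Tax + 4 no longer applies, and Profit = -6.
Since Tax is not a descendant of the intervened variable, it is unaffected.
Price = -3*Demand  [with Demand=6]  = -18
Tax = 3*Price - 1  [with Price=-18]  = -55

-55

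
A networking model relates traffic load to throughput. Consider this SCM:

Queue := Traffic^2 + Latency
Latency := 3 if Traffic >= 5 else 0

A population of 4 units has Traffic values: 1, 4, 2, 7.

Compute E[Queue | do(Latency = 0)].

Under do(Latency=0), Latency's equation is replaced by Latency=0 for every unit. Per-unit Queue: 1, 16, 4, 49. Mean = 17.5.

17.5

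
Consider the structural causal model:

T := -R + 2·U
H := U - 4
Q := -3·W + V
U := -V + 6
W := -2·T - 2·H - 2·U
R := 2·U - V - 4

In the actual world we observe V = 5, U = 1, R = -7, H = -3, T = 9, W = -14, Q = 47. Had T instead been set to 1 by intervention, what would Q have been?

Under do(T=1), the mechanism T := -R + 2·U is discarded; T is fixed at 1.
U = -V + 6  [with V=5]  = 1
H = U - 4  [with U=1]  = -3
W = -2·T - 2·H - 2·U  [with T=1, H=-3, U=1]  = 2
Q = -3·W + V  [with W=2, V=5]  = -1

-1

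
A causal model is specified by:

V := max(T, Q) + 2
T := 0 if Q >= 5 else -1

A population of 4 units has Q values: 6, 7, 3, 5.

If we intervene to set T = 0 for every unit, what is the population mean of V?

The intervention sets T=0 in all 4 units regardless of Q. Recomputing V per unit gives 8, 9, 5, 7; average 7.25.

7.25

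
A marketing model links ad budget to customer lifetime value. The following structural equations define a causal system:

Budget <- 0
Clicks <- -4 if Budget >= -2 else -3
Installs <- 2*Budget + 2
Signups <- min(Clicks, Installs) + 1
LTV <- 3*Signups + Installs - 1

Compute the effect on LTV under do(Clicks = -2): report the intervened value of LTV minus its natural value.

do(Clicks=-2) replaces the equation Clicks <- -4 if Budget >= -2 else -3 with the constant Clicks = -2.
Installs = 2*Budget + 2  [with Budget=0]  = 2
Signups = min(Clicks, Installs) + 1  [with Clicks=-2, Installs=2]  = -1
LTV = 3*Signups + Installs - 1  [with Signups=-1, Installs=2]  = -2
Without intervention: Clicks = -4 if Budget >= -2 else -3  [with Budget=0]  = -4; Installs = 2*Budget + 2  [with Budget=0]  = 2; Signups = min(Clicks, Installs) + 1  [with Clicks=-4, Installs=2]  = -3; LTV = 3*Signups + Installs - 1  [with Signups=-3, Installs=2]  = -8.
Change = -2 − (-8) = 6.

6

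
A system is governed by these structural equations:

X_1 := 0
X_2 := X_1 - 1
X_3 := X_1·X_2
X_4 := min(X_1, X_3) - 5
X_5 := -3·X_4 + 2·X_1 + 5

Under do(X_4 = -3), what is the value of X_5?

14

Intervening sets X_4 = -3 and removes its equation (X_4 := min(X_1, X_3) - 5).
X_5 = -3·X_4 + 2·X_1 + 5  [with X_4=-3, X_1=0]  = 14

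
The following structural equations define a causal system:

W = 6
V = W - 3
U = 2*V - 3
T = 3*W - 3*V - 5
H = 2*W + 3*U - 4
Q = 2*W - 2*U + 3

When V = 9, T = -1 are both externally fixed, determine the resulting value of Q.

The joint intervention fixes V = 9, T = -1, removing each variable's own equation.
U = 2*V - 3  [with V=9]  = 15
Q = 2*W - 2*U + 3  [with W=6, U=15]  = -15

-15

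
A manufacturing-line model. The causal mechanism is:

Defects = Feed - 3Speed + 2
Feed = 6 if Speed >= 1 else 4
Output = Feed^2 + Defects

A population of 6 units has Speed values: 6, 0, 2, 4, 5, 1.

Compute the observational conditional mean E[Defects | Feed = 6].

-2.8

Observing Feed=6 restricts to units where Feed's equation naturally yields 6: Speed ∈ {6, 2, 4, 5, 1}. In that subpopulation Defects = -10, 2, -4, -7, 5, mean -2.8.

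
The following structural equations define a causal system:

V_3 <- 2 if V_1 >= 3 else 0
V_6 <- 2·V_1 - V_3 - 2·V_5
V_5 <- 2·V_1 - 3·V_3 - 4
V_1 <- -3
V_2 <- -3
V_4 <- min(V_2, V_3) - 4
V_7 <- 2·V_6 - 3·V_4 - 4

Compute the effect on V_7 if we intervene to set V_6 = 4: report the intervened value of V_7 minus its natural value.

Intervening sets V_6 = 4 and removes its equation (V_6 <- 2·V_1 - V_3 - 2·V_5).
V_3 = 2 if V_1 >= 3 else 0  [with V_1=-3]  = 0
V_4 = min(V_2, V_3) - 4  [with V_2=-3, V_3=0]  = -7
V_7 = 2·V_6 - 3·V_4 - 4  [with V_6=4, V_4=-7]  = 25
Without intervention: V_3 = 2 if V_1 >= 3 else 0  [with V_1=-3]  = 0; V_4 = min(V_2, V_3) - 4  [with V_2=-3, V_3=0]  = -7; V_5 = 2·V_1 - 3·V_3 - 4  [with V_1=-3, V_3=0]  = -10; V_6 = 2·V_1 - V_3 - 2·V_5  [with V_1=-3, V_3=0, V_5=-10]  = 14; V_7 = 2·V_6 - 3·V_4 - 4  [with V_6=14, V_4=-7]  = 45.
Change = 25 − 45 = -20.

-20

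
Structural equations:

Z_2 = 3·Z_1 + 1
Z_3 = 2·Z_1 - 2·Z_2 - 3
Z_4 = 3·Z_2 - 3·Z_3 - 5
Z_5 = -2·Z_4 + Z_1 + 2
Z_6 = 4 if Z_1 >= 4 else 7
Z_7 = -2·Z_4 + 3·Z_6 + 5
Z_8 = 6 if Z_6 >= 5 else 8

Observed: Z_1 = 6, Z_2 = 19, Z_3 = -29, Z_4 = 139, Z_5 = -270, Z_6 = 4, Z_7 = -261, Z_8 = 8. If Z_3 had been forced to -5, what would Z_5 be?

do(Z_3=-5) replaces the equation Z_3 = 2·Z_1 - 2·Z_2 - 3 with the constant Z_3 = -5.
Z_2 = 3·Z_1 + 1  [with Z_1=6]  = 19
Z_4 = 3·Z_2 - 3·Z_3 - 5  [with Z_2=19, Z_3=-5]  = 67
Z_5 = -2·Z_4 + Z_1 + 2  [with Z_4=67, Z_1=6]  = -126

-126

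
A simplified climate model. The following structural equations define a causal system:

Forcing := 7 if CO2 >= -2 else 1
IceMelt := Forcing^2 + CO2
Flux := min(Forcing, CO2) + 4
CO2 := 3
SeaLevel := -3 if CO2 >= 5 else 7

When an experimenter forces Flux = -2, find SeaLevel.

The intervention breaks the incoming arrows to Flux: Flux := min(Forcing, CO2) + 4 no longer applies, and Flux = -2.
Since SeaLevel is not a descendant of the intervened variable, it is unaffected.
SeaLevel = -3 if CO2 >= 5 else 7  [with CO2=3]  = 7

7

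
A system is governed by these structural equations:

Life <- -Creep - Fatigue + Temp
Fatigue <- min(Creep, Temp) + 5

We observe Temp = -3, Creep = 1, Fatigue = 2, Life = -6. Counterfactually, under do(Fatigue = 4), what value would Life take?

-8

The intervention breaks the incoming arrows to Fatigue: Fatigue <- min(Creep, Temp) + 5 no longer applies, and Fatigue = 4.
Life = -Creep - Fatigue + Temp  [with Creep=1, Fatigue=4, Temp=-3]  = -8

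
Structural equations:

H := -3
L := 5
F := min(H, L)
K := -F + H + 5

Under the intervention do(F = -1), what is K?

3

The intervention breaks the incoming arrows to F: F := min(H, L) no longer applies, and F = -1.
K = -F + H + 5  [with F=-1, H=-3]  = 3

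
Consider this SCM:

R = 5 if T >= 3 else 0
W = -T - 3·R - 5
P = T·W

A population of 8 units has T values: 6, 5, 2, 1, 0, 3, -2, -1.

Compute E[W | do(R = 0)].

-6.75

do(R=0) breaks R's dependence on T. With R=0 fixed, W across the units is -11, -10, -7, -6, -5, -8, -3, -4, mean -6.75.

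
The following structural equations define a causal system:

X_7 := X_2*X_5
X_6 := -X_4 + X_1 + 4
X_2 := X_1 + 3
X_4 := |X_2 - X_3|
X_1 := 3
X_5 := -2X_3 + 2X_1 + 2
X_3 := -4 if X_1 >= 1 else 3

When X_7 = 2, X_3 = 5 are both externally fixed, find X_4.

1

The joint intervention fixes X_7 = 2, X_3 = 5, removing each variable's own equation.
X_2 = X_1 + 3  [with X_1=3]  = 6
X_4 = |X_2 - X_3|  [with X_2=6, X_3=5]  = 1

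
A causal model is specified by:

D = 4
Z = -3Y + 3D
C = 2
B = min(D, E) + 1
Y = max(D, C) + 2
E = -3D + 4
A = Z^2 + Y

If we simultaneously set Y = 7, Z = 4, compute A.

Under do(Y = 7, Z = 4), each intervened variable's structural equation is replaced by its fixed value.
A = Z^2 + Y  [with Z=4, Y=7]  = 23

23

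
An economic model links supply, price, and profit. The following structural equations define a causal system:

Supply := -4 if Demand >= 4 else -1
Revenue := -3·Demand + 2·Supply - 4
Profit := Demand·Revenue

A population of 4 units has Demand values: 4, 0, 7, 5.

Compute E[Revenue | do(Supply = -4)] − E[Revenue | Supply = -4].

4

The intervention sets Supply=-4 in all 4 units regardless of Demand. Recomputing Revenue per unit gives -24, -12, -33, -27; average -24.
Observing Supply=-4 restricts to units where Supply's equation naturally yields -4: Demand ∈ {4, 7, 5}. In that subpopulation Revenue = -24, -33, -27, mean -28.
Difference = -24 − (-28) = 4.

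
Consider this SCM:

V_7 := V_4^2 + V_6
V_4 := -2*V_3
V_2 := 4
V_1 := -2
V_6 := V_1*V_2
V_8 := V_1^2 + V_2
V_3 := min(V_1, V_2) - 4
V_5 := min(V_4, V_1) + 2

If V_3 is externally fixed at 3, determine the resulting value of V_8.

The intervention breaks the incoming arrows to V_3: V_3 := min(V_1, V_2) - 4 no longer applies, and V_3 = 3.
Since V_8 is not a descendant of the intervened variable, it is unaffected.
V_8 = V_1^2 + V_2  [with V_1=-2, V_2=4]  = 8

8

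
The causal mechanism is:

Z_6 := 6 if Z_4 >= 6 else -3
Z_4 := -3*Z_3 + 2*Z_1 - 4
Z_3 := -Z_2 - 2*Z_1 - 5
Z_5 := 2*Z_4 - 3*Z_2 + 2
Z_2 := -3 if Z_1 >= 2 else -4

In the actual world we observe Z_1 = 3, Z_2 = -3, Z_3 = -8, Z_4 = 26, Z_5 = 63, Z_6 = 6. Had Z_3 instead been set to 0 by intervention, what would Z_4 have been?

2

The intervention breaks the incoming arrows to Z_3: Z_3 := -Z_2 - 2*Z_1 - 5 no longer applies, and Z_3 = 0.
Z_4 = -3*Z_3 + 2*Z_1 - 4  [with Z_3=0, Z_1=3]  = 2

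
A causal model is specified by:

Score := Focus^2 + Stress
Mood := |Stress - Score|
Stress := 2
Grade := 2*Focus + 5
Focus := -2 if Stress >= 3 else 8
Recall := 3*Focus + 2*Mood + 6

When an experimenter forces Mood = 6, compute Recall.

42

Intervening sets Mood = 6 and removes its equation (Mood := |Stress - Score|).
Focus = -2 if Stress >= 3 else 8  [with Stress=2]  = 8
Recall = 3*Focus + 2*Mood + 6  [with Focus=8, Mood=6]  = 42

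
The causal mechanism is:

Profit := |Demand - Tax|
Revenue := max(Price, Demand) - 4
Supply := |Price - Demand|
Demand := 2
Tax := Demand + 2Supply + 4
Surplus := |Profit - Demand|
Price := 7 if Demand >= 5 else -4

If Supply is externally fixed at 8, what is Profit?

20

The intervention breaks the incoming arrows to Supply: Supply := |Price - Demand| no longer applies, and Supply = 8.
Tax = Demand + 2Supply + 4  [with Demand=2, Supply=8]  = 22
Profit = |Demand - Tax|  [with Demand=2, Tax=22]  = 20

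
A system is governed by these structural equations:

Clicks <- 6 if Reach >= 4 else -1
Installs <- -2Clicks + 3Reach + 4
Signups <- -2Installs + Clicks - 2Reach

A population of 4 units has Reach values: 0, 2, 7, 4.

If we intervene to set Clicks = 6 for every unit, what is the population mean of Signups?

Every unit gets Clicks=6 under the intervention. Signups values become 22, 6, -34, -10; E[Signups|do(Clicks=6)] = -4.

-4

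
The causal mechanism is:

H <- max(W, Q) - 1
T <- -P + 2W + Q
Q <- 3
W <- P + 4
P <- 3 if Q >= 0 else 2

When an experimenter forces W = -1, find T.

The intervention breaks the incoming arrows to W: W <- P + 4 no longer applies, and W = -1.
P = 3 if Q >= 0 else 2  [with Q=3]  = 3
T = -P + 2W + Q  [with P=3, W=-1, Q=3]  = -2

-2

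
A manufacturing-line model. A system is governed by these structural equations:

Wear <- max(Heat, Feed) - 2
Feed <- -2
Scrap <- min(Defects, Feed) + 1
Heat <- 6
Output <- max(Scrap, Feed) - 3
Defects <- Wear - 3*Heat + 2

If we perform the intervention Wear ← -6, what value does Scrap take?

do(Wear=-6) replaces the equation Wear <- max(Heat, Feed) - 2 with the constant Wear = -6.
Defects = Wear - 3*Heat + 2  [with Wear=-6, Heat=6]  = -22
Scrap = min(Defects, Feed) + 1  [with Defects=-22, Feed=-2]  = -21

-21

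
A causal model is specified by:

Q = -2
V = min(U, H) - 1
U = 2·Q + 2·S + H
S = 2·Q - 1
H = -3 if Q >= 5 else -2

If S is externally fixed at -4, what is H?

The intervention breaks the incoming arrows to S: S = 2·Q - 1 no longer applies, and S = -4.
Since H is not a descendant of the intervened variable, it is unaffected.
H = -3 if Q >= 5 else -2  [with Q=-2]  = -2

-2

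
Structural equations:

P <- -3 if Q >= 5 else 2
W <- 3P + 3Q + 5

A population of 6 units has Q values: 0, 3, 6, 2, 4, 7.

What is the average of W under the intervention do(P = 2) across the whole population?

22

Under do(P=2), P's equation is replaced by P=2 for every unit. Per-unit W: 11, 20, 29, 17, 23, 32. Mean = 22.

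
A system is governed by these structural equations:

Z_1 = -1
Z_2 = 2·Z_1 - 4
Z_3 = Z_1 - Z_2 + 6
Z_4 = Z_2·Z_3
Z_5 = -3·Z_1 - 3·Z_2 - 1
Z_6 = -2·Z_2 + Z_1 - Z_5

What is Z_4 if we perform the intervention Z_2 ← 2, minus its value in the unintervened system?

Under do(Z_2=2), the mechanism Z_2 = 2·Z_1 - 4 is discarded; Z_2 is fixed at 2.
Z_3 = Z_1 - Z_2 + 6  [with Z_1=-1, Z_2=2]  = 3
Z_4 = Z_2·Z_3  [with Z_2=2, Z_3=3]  = 6
Without intervention: Z_2 = 2·Z_1 - 4  [with Z_1=-1]  = -6; Z_3 = Z_1 - Z_2 + 6  [with Z_1=-1, Z_2=-6]  = 11; Z_4 = Z_2·Z_3  [with Z_2=-6, Z_3=11]  = -66.
Change = 6 − (-66) = 72.

72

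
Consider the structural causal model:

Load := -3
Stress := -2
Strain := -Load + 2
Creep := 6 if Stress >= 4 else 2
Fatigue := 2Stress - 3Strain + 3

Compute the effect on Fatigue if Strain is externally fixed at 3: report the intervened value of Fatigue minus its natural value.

do(Strain=3) replaces the equation Strain := -Load + 2 with the constant Strain = 3.
Fatigue = 2Stress - 3Strain + 3  [with Stress=-2, Strain=3]  = -10
Without intervention: Strain = -Load + 2  [with Load=-3]  = 5; Fatigue = 2Stress - 3Strain + 3  [with Stress=-2, Strain=5]  = -16.
Change = -10 − (-16) = 6.

6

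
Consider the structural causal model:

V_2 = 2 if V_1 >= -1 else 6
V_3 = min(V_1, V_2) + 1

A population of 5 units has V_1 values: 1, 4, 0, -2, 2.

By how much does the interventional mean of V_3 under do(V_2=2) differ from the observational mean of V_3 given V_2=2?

do(V_2=2) breaks V_2's dependence on V_1. With V_2=2 fixed, V_3 across the units is 2, 3, 1, -1, 3, mean 1.6.
E[V_3|V_2=2] averages over only the 4 units with V_2=2 (V_1 = 1, 4, 0, 2): V_3 = 2, 3, 1, 3, mean 2.25.
Difference = 1.6 − 2.25 = -0.65.

-0.65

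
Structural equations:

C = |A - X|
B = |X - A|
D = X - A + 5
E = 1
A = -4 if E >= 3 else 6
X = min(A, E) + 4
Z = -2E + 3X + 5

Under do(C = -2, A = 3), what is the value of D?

7

Under do(C = -2, A = 3), each intervened variable's structural equation is replaced by its fixed value.
X = min(A, E) + 4  [with A=3, E=1]  = 5
D = X - A + 5  [with X=5, A=3]  = 7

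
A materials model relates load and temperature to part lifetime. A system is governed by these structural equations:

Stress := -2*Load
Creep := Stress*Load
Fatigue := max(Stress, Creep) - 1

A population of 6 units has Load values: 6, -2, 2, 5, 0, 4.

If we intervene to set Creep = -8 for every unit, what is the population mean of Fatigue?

The intervention sets Creep=-8 in all 6 units regardless of Load. Recomputing Fatigue per unit gives -9, 3, -5, -9, -1, -9; average -5.

-5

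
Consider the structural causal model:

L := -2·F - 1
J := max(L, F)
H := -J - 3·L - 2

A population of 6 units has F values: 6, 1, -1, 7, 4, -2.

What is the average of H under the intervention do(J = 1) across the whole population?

do(J=1) breaks J's dependence on F. With J=1 fixed, H across the units is 36, 6, -6, 42, 24, -12, mean 15.

15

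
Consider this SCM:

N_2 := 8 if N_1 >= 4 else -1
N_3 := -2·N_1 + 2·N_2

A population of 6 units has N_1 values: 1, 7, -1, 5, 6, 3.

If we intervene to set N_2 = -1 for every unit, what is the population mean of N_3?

Every unit gets N_2=-1 under the intervention. N_3 values become -4, -16, 0, -12, -14, -8; E[N_3|do(N_2=-1)] = -9.

-9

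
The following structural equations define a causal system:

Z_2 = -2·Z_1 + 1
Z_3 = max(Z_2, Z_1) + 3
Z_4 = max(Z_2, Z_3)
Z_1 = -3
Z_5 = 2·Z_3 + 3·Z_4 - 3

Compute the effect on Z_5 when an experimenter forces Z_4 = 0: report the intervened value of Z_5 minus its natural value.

-30

Intervening sets Z_4 = 0 and removes its equation (Z_4 = max(Z_2, Z_3)).
Z_2 = -2·Z_1 + 1  [with Z_1=-3]  = 7
Z_3 = max(Z_2, Z_1) + 3  [with Z_2=7, Z_1=-3]  = 10
Z_5 = 2·Z_3 + 3·Z_4 - 3  [with Z_3=10, Z_4=0]  = 17
Without intervention: Z_2 = -2·Z_1 + 1  [with Z_1=-3]  = 7; Z_3 = max(Z_2, Z_1) + 3  [with Z_2=7, Z_1=-3]  = 10; Z_4 = max(Z_2, Z_3)  [with Z_2=7, Z_3=10]  = 10; Z_5 = 2·Z_3 + 3·Z_4 - 3  [with Z_3=10, Z_4=10]  = 47.
Change = 17 − 47 = -30.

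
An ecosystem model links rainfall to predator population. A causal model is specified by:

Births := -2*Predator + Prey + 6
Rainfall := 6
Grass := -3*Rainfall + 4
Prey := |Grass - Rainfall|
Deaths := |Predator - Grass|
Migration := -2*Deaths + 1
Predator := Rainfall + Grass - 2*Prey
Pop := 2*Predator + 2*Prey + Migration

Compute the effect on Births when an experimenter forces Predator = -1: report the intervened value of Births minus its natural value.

-94

Intervening sets Predator = -1 and removes its equation (Predator := Rainfall + Grass - 2*Prey).
Grass = -3*Rainfall + 4  [with Rainfall=6]  = -14
Prey = |Grass - Rainfall|  [with Grass=-14, Rainfall=6]  = 20
Births = -2*Predator + Prey + 6  [with Predator=-1, Prey=20]  = 28
Without intervention: Grass = -3*Rainfall + 4  [with Rainfall=6]  = -14; Prey = |Grass - Rainfall|  [with Grass=-14, Rainfall=6]  = 20; Predator = Rainfall + Grass - 2*Prey  [with Rainfall=6, Grass=-14, Prey=20]  = -48; Births = -2*Predator + Prey + 6  [with Predator=-48, Prey=20]  = 122.
Change = 28 − 122 = -94.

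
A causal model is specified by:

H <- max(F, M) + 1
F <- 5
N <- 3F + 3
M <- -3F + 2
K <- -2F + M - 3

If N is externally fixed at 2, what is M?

-13

Under do(N=2), the mechanism N <- 3F + 3 is discarded; N is fixed at 2.
Since M is not a descendant of the intervened variable, it is unaffected.
M = -3F + 2  [with F=5]  = -13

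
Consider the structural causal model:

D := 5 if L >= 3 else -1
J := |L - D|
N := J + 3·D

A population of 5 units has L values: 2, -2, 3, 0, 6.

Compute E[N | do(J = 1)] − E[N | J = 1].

Every unit gets J=1 under the intervention. N values become -2, -2, 16, -2, 16; E[N|do(J=1)] = 5.2.
Observing J=1 restricts to units where J's equation naturally yields 1: L ∈ {-2, 0, 6}. In that subpopulation N = -2, -2, 16, mean 4.
Difference = 5.2 − 4 = 1.2.

1.2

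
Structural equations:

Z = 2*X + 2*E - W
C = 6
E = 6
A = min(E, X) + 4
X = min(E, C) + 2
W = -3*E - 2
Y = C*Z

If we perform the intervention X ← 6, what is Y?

The intervention breaks the incoming arrows to X: X = min(E, C) + 2 no longer applies, and X = 6.
W = -3*E - 2  [with E=6]  = -20
Z = 2*X + 2*E - W  [with X=6, E=6, W=-20]  = 44
Y = C*Z  [with C=6, Z=44]  = 264

264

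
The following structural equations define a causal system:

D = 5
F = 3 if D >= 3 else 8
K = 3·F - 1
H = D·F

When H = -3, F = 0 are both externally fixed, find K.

Setting H = -3, F = 0 by intervention discards those variables' equations.
K = 3·F - 1  [with F=0]  = -1

-1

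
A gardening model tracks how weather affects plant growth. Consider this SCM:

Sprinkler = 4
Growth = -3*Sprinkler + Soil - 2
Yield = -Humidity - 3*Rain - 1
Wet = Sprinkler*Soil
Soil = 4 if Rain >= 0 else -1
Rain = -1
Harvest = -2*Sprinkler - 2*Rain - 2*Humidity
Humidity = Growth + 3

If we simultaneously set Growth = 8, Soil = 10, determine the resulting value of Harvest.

Under do(Growth = 8, Soil = 10), each intervened variable's structural equation is replaced by its fixed value.
Humidity = Growth + 3  [with Growth=8]  = 11
Harvest = -2*Sprinkler - 2*Rain - 2*Humidity  [with Sprinkler=4, Rain=-1, Humidity=11]  = -28

-28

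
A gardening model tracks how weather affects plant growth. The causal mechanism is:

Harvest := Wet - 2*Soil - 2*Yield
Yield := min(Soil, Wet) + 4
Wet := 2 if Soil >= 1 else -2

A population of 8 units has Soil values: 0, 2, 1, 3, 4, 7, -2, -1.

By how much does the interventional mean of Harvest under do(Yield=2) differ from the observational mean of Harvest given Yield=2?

-3

Every unit gets Yield=2 under the intervention. Harvest values become -6, -6, -4, -8, -10, -16, -2, -4; E[Harvest|do(Yield=2)] = -7.
E[Harvest|Yield=2] averages over only the 3 units with Yield=2 (Soil = 0, -2, -1): Harvest = -6, -2, -4, mean -4.
Difference = -7 − (-4) = -3.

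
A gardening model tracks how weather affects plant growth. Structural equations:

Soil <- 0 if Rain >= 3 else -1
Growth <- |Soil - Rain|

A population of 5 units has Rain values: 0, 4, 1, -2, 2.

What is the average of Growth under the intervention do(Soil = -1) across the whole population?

Every unit gets Soil=-1 under the intervention. Growth values become 1, 5, 2, 1, 3; E[Growth|do(Soil=-1)] = 2.4.

2.4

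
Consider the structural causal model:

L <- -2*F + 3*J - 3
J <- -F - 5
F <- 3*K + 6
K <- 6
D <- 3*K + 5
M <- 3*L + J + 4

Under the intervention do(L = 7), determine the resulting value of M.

-4

Under do(L=7), the mechanism L <- -2*F + 3*J - 3 is discarded; L is fixed at 7.
F = 3*K + 6  [with K=6]  = 24
J = -F - 5  [with F=24]  = -29
M = 3*L + J + 4  [with L=7, J=-29]  = -4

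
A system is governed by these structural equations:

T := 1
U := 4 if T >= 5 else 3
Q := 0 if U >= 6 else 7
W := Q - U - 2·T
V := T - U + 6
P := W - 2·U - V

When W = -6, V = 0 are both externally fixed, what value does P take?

The joint intervention fixes W = -6, V = 0, removing each variable's own equation.
U = 4 if T >= 5 else 3  [with T=1]  = 3
P = W - 2·U - V  [with W=-6, U=3, V=0]  = -12

-12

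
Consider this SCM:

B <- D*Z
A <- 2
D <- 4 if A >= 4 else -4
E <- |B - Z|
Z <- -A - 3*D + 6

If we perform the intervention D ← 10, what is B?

Under do(D=10), the mechanism D <- 4 if A >= 4 else -4 is discarded; D is fixed at 10.
Z = -A - 3*D + 6  [with A=2, D=10]  = -26
B = D*Z  [with D=10, Z=-26]  = -260

-260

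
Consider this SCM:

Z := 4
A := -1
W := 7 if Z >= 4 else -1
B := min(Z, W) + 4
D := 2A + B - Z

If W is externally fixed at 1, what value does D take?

-1

do(W=1) replaces the equation W := 7 if Z >= 4 else -1 with the constant W = 1.
B = min(Z, W) + 4  [with Z=4, W=1]  = 5
D = 2A + B - Z  [with A=-1, B=5, Z=4]  = -1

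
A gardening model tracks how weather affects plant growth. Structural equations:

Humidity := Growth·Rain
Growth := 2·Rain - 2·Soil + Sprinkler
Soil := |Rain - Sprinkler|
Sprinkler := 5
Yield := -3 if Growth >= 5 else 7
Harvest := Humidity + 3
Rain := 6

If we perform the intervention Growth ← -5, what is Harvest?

The intervention breaks the incoming arrows to Growth: Growth := 2·Rain - 2·Soil + Sprinkler no longer applies, and Growth = -5.
Humidity = Growth·Rain  [with Growth=-5, Rain=6]  = -30
Harvest = Humidity + 3  [with Humidity=-30]  = -27

-27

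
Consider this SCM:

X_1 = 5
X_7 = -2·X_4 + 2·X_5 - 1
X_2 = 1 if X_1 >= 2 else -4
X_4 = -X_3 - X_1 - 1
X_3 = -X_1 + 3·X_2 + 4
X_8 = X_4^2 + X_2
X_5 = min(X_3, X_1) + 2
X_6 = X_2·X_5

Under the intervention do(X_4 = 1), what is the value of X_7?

5

The intervention breaks the incoming arrows to X_4: X_4 = -X_3 - X_1 - 1 no longer applies, and X_4 = 1.
X_2 = 1 if X_1 >= 2 else -4  [with X_1=5]  = 1
X_3 = -X_1 + 3·X_2 + 4  [with X_1=5, X_2=1]  = 2
X_5 = min(X_3, X_1) + 2  [with X_3=2, X_1=5]  = 4
X_7 = -2·X_4 + 2·X_5 - 1  [with X_4=1, X_5=4]  = 5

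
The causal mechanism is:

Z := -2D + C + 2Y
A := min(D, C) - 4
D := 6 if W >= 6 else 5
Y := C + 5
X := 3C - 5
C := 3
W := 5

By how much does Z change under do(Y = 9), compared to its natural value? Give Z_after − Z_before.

The intervention breaks the incoming arrows to Y: Y := C + 5 no longer applies, and Y = 9.
D = 6 if W >= 6 else 5  [with W=5]  = 5
Z = -2D + C + 2Y  [with D=5, C=3, Y=9]  = 11
Without intervention: Y = C + 5  [with C=3]  = 8; D = 6 if W >= 6 else 5  [with W=5]  = 5; Z = -2D + C + 2Y  [with D=5, C=3, Y=8]  = 9.
Change = 11 − 9 = 2.

2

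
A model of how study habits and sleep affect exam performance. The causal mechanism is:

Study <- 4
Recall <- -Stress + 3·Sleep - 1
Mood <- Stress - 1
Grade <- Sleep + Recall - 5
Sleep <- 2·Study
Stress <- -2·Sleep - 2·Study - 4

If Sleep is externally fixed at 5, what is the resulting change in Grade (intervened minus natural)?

-18

Under do(Sleep=5), the mechanism Sleep <- 2·Study is discarded; Sleep is fixed at 5.
Stress = -2·Sleep - 2·Study - 4  [with Sleep=5, Study=4]  = -22
Recall = -Stress + 3·Sleep - 1  [with Stress=-22, Sleep=5]  = 36
Grade = Sleep + Recall - 5  [with Sleep=5, Recall=36]  = 36
Without intervention: Sleep = 2·Study  [with Study=4]  = 8; Stress = -2·Sleep - 2·Study - 4  [with Sleep=8, Study=4]  = -28; Recall = -Stress + 3·Sleep - 1  [with Stress=-28, Sleep=8]  = 51; Grade = Sleep + Recall - 5  [with Sleep=8, Recall=51]  = 54.
Change = 36 − 54 = -18.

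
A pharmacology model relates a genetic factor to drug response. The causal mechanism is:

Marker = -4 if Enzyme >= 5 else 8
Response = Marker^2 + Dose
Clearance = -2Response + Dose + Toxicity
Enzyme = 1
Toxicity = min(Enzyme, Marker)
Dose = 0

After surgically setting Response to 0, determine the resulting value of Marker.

Under do(Response=0), the mechanism Response = Marker^2 + Dose is discarded; Response is fixed at 0.
Since Marker is not a descendant of the intervened variable, it is unaffected.
Marker = -4 if Enzyme >= 5 else 8  [with Enzyme=1]  = 8

8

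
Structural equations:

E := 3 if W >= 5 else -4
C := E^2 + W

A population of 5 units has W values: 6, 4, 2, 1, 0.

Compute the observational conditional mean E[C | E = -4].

Conditioning on E=-4 selects the 4 unit(s) with W ∈ {4, 2, 1, 0}. Their C values: 20, 18, 17, 16. Mean = 17.75.

17.75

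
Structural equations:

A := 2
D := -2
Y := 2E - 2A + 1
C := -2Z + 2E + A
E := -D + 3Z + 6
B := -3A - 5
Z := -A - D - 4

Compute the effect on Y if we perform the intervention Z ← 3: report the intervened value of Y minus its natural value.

42

do(Z=3) replaces the equation Z := -A - D - 4 with the constant Z = 3.
E = -D + 3Z + 6  [with D=-2, Z=3]  = 17
Y = 2E - 2A + 1  [with E=17, A=2]  = 31
Without intervention: Z = -A - D - 4  [with A=2, D=-2]  = -4; E = -D + 3Z + 6  [with D=-2, Z=-4]  = -4; Y = 2E - 2A + 1  [with E=-4, A=2]  = -11.
Change = 31 − (-11) = 42.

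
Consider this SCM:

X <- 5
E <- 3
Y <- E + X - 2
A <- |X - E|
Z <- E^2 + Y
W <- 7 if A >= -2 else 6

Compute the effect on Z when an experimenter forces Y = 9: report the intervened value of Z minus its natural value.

3

do(Y=9) replaces the equation Y <- E + X - 2 with the constant Y = 9.
Z = E^2 + Y  [with E=3, Y=9]  = 18
Without intervention: Y = E + X - 2  [with E=3, X=5]  = 6; Z = E^2 + Y  [with E=3, Y=6]  = 15.
Change = 18 − 15 = 3.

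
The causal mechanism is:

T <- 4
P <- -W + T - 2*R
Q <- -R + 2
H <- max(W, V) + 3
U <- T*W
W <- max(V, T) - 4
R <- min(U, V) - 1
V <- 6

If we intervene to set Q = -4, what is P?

-8

Intervening sets Q = -4 and removes its equation (Q <- -R + 2).
P is not downstream of the intervention, so its value is determined by the original equations.
W = max(V, T) - 4  [with V=6, T=4]  = 2
U = T*W  [with T=4, W=2]  = 8
R = min(U, V) - 1  [with U=8, V=6]  = 5
P = -W + T - 2*R  [with W=2, T=4, R=5]  = -8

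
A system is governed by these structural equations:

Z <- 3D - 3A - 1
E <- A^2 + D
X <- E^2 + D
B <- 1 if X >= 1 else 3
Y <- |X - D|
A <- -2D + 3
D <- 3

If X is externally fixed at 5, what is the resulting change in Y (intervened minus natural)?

-142

The intervention breaks the incoming arrows to X: X <- E^2 + D no longer applies, and X = 5.
Y = |X - D|  [with X=5, D=3]  = 2
Without intervention: A = -2D + 3  [with D=3]  = -3; E = A^2 + D  [with A=-3, D=3]  = 12; X = E^2 + D  [with E=12, D=3]  = 147; Y = |X - D|  [with X=147, D=3]  = 144.
Change = 2 − 144 = -142.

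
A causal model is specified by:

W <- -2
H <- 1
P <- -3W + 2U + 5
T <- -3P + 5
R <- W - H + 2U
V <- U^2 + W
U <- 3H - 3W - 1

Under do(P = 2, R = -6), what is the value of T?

-1

Setting P = 2, R = -6 by intervention discards those variables' equations.
T = -3P + 5  [with P=2]  = -1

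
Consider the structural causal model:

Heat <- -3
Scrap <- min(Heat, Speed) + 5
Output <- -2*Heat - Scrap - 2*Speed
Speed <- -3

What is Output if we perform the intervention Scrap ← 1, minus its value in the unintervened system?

The intervention breaks the incoming arrows to Scrap: Scrap <- min(Heat, Speed) + 5 no longer applies, and Scrap = 1.
Output = -2*Heat - Scrap - 2*Speed  [with Heat=-3, Scrap=1, Speed=-3]  = 11
Without intervention: Scrap = min(Heat, Speed) + 5  [with Heat=-3, Speed=-3]  = 2; Output = -2*Heat - Scrap - 2*Speed  [with Heat=-3, Scrap=2, Speed=-3]  = 10.
Change = 11 − 10 = 1.

1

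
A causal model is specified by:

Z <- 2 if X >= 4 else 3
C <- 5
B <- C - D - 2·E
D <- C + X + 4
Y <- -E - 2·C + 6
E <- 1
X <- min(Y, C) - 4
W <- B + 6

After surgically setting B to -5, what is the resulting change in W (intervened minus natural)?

Intervening sets B = -5 and removes its equation (B <- C - D - 2·E).
W = B + 6  [with B=-5]  = 1
Without intervention: Y = -E - 2·C + 6  [with E=1, C=5]  = -5; X = min(Y, C) - 4  [with Y=-5, C=5]  = -9; D = C + X + 4  [with C=5, X=-9]  = 0; B = C - D - 2·E  [with C=5, D=0, E=1]  = 3; W = B + 6  [with B=3]  = 9.
Change = 1 − 9 = -8.

-8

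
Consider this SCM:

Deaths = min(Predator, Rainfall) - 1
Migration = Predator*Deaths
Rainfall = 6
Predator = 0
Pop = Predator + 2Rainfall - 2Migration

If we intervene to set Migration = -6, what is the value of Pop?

Intervening sets Migration = -6 and removes its equation (Migration = Predator*Deaths).
Pop = Predator + 2Rainfall - 2Migration  [with Predator=0, Rainfall=6, Migration=-6]  = 24

24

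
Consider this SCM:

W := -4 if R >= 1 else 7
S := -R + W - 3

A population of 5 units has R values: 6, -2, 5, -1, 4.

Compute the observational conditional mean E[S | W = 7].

5.5

Conditioning on W=7 selects the 2 unit(s) with R ∈ {-2, -1}. Their S values: 6, 5. Mean = 5.5.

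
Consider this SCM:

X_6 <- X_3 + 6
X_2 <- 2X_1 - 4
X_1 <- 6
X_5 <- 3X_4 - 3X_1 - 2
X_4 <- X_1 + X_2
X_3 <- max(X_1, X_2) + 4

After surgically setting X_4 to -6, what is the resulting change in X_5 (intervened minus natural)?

-60

Intervening sets X_4 = -6 and removes its equation (X_4 <- X_1 + X_2).
X_5 = 3X_4 - 3X_1 - 2  [with X_4=-6, X_1=6]  = -38
Without intervention: X_2 = 2X_1 - 4  [with X_1=6]  = 8; X_4 = X_1 + X_2  [with X_1=6, X_2=8]  = 14; X_5 = 3X_4 - 3X_1 - 2  [with X_4=14, X_1=6]  = 22.
Change = -38 − 22 = -60.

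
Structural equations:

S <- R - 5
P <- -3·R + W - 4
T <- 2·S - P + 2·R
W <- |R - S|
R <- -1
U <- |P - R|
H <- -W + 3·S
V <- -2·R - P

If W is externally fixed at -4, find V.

The intervention breaks the incoming arrows to W: W <- |R - S| no longer applies, and W = -4.
P = -3·R + W - 4  [with R=-1, W=-4]  = -5
V = -2·R - P  [with R=-1, P=-5]  = 7

7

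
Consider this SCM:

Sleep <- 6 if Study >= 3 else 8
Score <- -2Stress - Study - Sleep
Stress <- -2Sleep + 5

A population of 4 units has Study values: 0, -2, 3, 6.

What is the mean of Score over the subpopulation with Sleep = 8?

Observing Sleep=8 restricts to units where Sleep's equation naturally yields 8: Study ∈ {0, -2}. In that subpopulation Score = 14, 16, mean 15.

15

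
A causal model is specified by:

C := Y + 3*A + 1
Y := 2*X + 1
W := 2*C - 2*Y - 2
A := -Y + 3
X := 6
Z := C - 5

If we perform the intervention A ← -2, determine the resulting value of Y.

Under do(A=-2), the mechanism A := -Y + 3 is discarded; A is fixed at -2.
Since Y is not a descendant of the intervened variable, it is unaffected.
Y = 2*X + 1  [with X=6]  = 13

13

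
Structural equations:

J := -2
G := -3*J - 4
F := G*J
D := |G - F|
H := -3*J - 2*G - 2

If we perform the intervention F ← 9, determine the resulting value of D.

7

The intervention breaks the incoming arrows to F: F := G*J no longer applies, and F = 9.
G = -3*J - 4  [with J=-2]  = 2
D = |G - F|  [with G=2, F=9]  = 7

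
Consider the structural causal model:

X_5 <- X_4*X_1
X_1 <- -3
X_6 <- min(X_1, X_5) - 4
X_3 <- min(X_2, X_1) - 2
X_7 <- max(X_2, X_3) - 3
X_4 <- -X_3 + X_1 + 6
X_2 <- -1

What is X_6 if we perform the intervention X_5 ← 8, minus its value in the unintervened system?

21

The intervention breaks the incoming arrows to X_5: X_5 <- X_4*X_1 no longer applies, and X_5 = 8.
X_6 = min(X_1, X_5) - 4  [with X_1=-3, X_5=8]  = -7
Without intervention: X_3 = min(X_2, X_1) - 2  [with X_2=-1, X_1=-3]  = -5; X_4 = -X_3 + X_1 + 6  [with X_3=-5, X_1=-3]  = 8; X_5 = X_4*X_1  [with X_4=8, X_1=-3]  = -24; X_6 = min(X_1, X_5) - 4  [with X_1=-3, X_5=-24]  = -28.
Change = -7 − (-28) = 21.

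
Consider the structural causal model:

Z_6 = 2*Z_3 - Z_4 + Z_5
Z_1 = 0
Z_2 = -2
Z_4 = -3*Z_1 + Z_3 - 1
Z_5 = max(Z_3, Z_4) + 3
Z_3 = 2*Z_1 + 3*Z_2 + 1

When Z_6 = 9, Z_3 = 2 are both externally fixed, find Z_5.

5

Under do(Z_6 = 9, Z_3 = 2), each intervened variable's structural equation is replaced by its fixed value.
Z_4 = -3*Z_1 + Z_3 - 1  [with Z_1=0, Z_3=2]  = 1
Z_5 = max(Z_3, Z_4) + 3  [with Z_3=2, Z_4=1]  = 5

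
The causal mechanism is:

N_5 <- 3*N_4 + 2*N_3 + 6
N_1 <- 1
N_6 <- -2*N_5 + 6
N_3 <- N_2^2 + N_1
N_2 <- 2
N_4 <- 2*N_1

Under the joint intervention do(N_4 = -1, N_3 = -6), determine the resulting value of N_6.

24

The joint intervention fixes N_4 = -1, N_3 = -6, removing each variable's own equation.
N_5 = 3*N_4 + 2*N_3 + 6  [with N_4=-1, N_3=-6]  = -9
N_6 = -2*N_5 + 6  [with N_5=-9]  = 24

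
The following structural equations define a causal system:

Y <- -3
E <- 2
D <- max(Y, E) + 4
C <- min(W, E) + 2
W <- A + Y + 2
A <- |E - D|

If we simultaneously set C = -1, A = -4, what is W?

-5

Setting C = -1, A = -4 by intervention discards those variables' equations.
W = A + Y + 2  [with A=-4, Y=-3]  = -5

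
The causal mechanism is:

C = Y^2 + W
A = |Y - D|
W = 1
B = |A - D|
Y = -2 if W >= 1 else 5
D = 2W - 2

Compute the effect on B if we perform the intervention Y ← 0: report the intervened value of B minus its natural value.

-2

The intervention breaks the incoming arrows to Y: Y = -2 if W >= 1 else 5 no longer applies, and Y = 0.
D = 2W - 2  [with W=1]  = 0
A = |Y - D|  [with Y=0, D=0]  = 0
B = |A - D|  [with A=0, D=0]  = 0
Without intervention: D = 2W - 2  [with W=1]  = 0; Y = -2 if W >= 1 else 5  [with W=1]  = -2; A = |Y - D|  [with Y=-2, D=0]  = 2; B = |A - D|  [with A=2, D=0]  = 2.
Change = 0 − 2 = -2.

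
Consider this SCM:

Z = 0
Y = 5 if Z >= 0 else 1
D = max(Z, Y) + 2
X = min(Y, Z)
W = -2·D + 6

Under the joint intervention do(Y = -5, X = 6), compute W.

Setting Y = -5, X = 6 by intervention discards those variables' equations.
D = max(Z, Y) + 2  [with Z=0, Y=-5]  = 2
W = -2·D + 6  [with D=2]  = 2

2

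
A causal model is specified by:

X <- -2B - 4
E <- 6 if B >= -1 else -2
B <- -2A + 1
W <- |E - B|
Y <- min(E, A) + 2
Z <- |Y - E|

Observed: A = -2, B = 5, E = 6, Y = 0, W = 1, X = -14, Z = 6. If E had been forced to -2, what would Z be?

2

The intervention breaks the incoming arrows to E: E <- 6 if B >= -1 else -2 no longer applies, and E = -2.
Y = min(E, A) + 2  [with E=-2, A=-2]  = 0
Z = |Y - E|  [with Y=0, E=-2]  = 2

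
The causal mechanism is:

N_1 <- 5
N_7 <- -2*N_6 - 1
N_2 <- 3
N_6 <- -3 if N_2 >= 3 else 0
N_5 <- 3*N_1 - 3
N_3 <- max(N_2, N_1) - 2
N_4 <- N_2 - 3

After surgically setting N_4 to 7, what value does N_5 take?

12

Intervening sets N_4 = 7 and removes its equation (N_4 <- N_2 - 3).
No directed path runs from N_4 to N_5, so N_5 keeps its natural value.
N_5 = 3*N_1 - 3  [with N_1=5]  = 12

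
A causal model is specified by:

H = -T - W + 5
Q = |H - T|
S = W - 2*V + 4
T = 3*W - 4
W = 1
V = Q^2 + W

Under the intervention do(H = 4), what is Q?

The intervention breaks the incoming arrows to H: H = -T - W + 5 no longer applies, and H = 4.
T = 3*W - 4  [with W=1]  = -1
Q = |H - T|  [with H=4, T=-1]  = 5

5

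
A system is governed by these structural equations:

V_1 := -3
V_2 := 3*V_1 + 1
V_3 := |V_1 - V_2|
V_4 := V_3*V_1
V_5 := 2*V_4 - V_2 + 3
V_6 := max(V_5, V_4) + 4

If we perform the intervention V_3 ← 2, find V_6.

3

The intervention breaks the incoming arrows to V_3: V_3 := |V_1 - V_2| no longer applies, and V_3 = 2.
V_2 = 3*V_1 + 1  [with V_1=-3]  = -8
V_4 = V_3*V_1  [with V_3=2, V_1=-3]  = -6
V_5 = 2*V_4 - V_2 + 3  [with V_4=-6, V_2=-8]  = -1
V_6 = max(V_5, V_4) + 4  [with V_5=-1, V_4=-6]  = 3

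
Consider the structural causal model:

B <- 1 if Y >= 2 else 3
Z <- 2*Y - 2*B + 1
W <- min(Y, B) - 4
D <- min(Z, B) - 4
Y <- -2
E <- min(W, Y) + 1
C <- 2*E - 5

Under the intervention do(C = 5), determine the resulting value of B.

Under do(C=5), the mechanism C <- 2*E - 5 is discarded; C is fixed at 5.
B is not downstream of the intervention, so its value is determined by the original equations.
B = 1 if Y >= 2 else 3  [with Y=-2]  = 3

3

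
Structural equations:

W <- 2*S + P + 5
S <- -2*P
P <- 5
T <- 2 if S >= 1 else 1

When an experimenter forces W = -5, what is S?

-10

The intervention breaks the incoming arrows to W: W <- 2*S + P + 5 no longer applies, and W = -5.
Since S is not a descendant of the intervened variable, it is unaffected.
S = -2*P  [with P=5]  = -10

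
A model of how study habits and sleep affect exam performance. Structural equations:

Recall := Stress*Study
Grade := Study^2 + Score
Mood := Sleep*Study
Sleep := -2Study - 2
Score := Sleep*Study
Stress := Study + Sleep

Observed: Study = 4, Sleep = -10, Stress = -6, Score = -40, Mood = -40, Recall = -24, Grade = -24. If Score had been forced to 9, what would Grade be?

The intervention breaks the incoming arrows to Score: Score := Sleep*Study no longer applies, and Score = 9.
Grade = Study^2 + Score  [with Study=4, Score=9]  = 25

25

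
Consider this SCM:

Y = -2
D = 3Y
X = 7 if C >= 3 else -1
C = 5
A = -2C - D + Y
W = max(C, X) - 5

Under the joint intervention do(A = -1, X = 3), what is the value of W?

The joint intervention fixes A = -1, X = 3, removing each variable's own equation.
W = max(C, X) - 5  [with C=5, X=3]  = 0

0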